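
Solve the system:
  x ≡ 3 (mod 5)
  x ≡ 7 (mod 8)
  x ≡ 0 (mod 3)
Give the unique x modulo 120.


Moduli 5, 8, 3 are pairwise coprime; by CRT there is a unique solution modulo M = 5 · 8 · 3 = 120.
Solve pairwise, accumulating the modulus:
  Start with x ≡ 3 (mod 5).
  Combine with x ≡ 7 (mod 8): since gcd(5, 8) = 1, we get a unique residue mod 40.
    Write x = 3 + 5·t and substitute into x ≡ 7 (mod 8): 5·t ≡ 7 − 3 = 4 (mod 8).
    The inverse of 5 mod 8 is 5 (since 5·5 = 25 = 3·8 + 1), so t ≡ 5·4 = 20 ≡ 4 (mod 8).
    Then x = 3 + 5·4 = 23, valid modulo lcm(5, 8) = 40: x ≡ 23 (mod 40).
  Combine with x ≡ 0 (mod 3): since gcd(40, 3) = 1, we get a unique residue mod 120.
    Write x = 23 + 40·t and substitute into x ≡ 0 (mod 3): 40·t ≡ 0 − 23 = -23 (mod 3).
    Reduce coefficients mod 3: 1·t ≡ 1 (mod 3).
    So t ≡ 1 (mod 3).
    Then x = 23 + 40·1 = 63, valid modulo lcm(40, 3) = 120: x ≡ 63 (mod 120).
Verify: 63 mod 5 = 3 ✓, 63 mod 8 = 7 ✓, 63 mod 3 = 0 ✓.

x ≡ 63 (mod 120).


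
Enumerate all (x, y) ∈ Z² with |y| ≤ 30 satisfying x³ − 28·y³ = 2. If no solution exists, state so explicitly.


The equation is x³ - 28y³ = 2. For fixed y, x³ = 28·y³ + 2, so a solution requires the RHS to be a perfect cube.
Strategy: iterate y from -30 to 30, compute RHS = 28·y³ + 2, and check whether it is a (positive or negative) perfect cube.
Check small values of y:
  y = 0: RHS = 2 is not a perfect cube.
  y = 1: RHS = 30 is not a perfect cube.
  y = -1: RHS = -26 is not a perfect cube.
  y = 2: RHS = 226 is not a perfect cube.
  y = -2: RHS = -222 is not a perfect cube.
  y = 3: RHS = 758 is not a perfect cube.
  y = -3: RHS = -754 is not a perfect cube.
Continuing the search up to |y| = 30 finds no solutions either.
No (x, y) in the scanned range satisfies the equation.

No integer solutions with |y| ≤ 30.


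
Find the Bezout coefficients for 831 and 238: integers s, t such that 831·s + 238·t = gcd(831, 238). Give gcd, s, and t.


Euclidean algorithm on (831, 238) — divide until remainder is 0:
  831 = 3 · 238 + 117
  238 = 2 · 117 + 4
  117 = 29 · 4 + 1
  4 = 4 · 1 + 0
gcd(831, 238) = 1.
Track Bezout coefficients alongside the remainders: start with r₀ = 831 = a·1 + b·0 (s = 1, t = 0) and r₁ = 238 = a·0 + b·1 (s = 0, t = 1); each new remainder r_{k+1} = r_{k-1} − q_k·r_k inherits s_{k+1} = s_{k-1} − q_k·s_k, t_{k+1} = t_{k-1} − q_k·t_k, so r_k = a·s_k + b·t_k at every step:
  q = 3: r = 117, s = 1 − 3·0 = 1, t = 0 − 3·1 = -3  (check: 831·1 + 238·(-3) = 117)
  q = 2: r = 4, s = 0 − 2·1 = -2, t = 1 − 2·(-3) = 7  (check: 831·(-2) + 238·7 = 4)
  q = 29: r = 1, s = 1 − 29·(-2) = 59, t = -3 − 29·7 = -206  (check: 831·59 + 238·(-206) = 1)
The row with r = 1 (the gcd) gives the Bezout coefficients s = 59, t = -206.
Result: 831 · (59) + 238 · (-206) = 1.

gcd(831, 238) = 1; s = 59, t = -206 (check: 831·59 + 238·(-206) = 1).


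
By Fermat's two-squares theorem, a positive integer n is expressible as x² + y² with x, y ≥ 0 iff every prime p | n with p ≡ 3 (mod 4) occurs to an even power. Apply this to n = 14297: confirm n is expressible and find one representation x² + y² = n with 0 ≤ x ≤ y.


Step 1: Factor n = 14297 = 17 · 29^2.
Step 2: Check the mod-4 condition on each prime factor: 17 ≡ 1 (mod 4), exponent 1; 29 ≡ 1 (mod 4), exponent 2.
All primes ≡ 3 (mod 4) appear to even exponent (or don't appear), so by the two-squares theorem n IS expressible as a sum of two squares.
Step 3: Build a representation. Here n = 17 · 29 · 29 is a product of primes ≡ 1 (mod 4). Each prime p ≡ 1 (mod 4) is itself a sum of two squares; find a² by testing p − a² for a perfect square:
  17: 17 − 1² = 16 = 4² ⇒ 17 = 1² + 4².
  29: 29 − 1² = 28, 29 − 2² = 25 = 5² ⇒ 29 = 2² + 5².
  Combine using the Brahmagupta–Fibonacci identity (a² + b²)(c² + d²) = (ac − bd)² + (ad + bc)² = (ac + bd)² + (ad − bc)²:
  17 · 29 = 493: from (1² + 4²)(2² + 5²), take (1·2 − 4·5, 1·5 + 4·2) = (2 − 20, 5 + 8) = (-18, 13); dropping signs (only squares matter) gives (18, 13); check 18² + 13² = 324 + 169 = 493 ✓.
  493 · 29 = 14297: from (18² + 13²)(2² + 5²), take (18·2 − 13·5, 18·5 + 13·2) = (36 − 65, 90 + 26) = (-29, 116); dropping signs (only squares matter) gives (29, 116); check 29² + 116² = 841 + 13456 = 14297 ✓.
Step 4: Order so x ≤ y and verify: 29² + 116² = 841 + 13456 = 14297 = n. ✓

n = 14297 = 29² + 116² (one valid representation with x ≤ y).


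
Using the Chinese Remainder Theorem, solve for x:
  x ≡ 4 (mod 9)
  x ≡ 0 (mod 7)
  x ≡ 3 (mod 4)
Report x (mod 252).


Moduli 9, 7, 4 are pairwise coprime; by CRT there is a unique solution modulo M = 9 · 7 · 4 = 252.
Solve pairwise, accumulating the modulus:
  Start with x ≡ 4 (mod 9).
  Combine with x ≡ 0 (mod 7): since gcd(9, 7) = 1, we get a unique residue mod 63.
    Write x = 4 + 9·t and substitute into x ≡ 0 (mod 7): 9·t ≡ 0 − 4 = -4 (mod 7).
    Reduce coefficients mod 7: 2·t ≡ 3 (mod 7).
    The inverse of 2 mod 7 is 4 (since 2·4 = 8 = 1·7 + 1), so t ≡ 4·3 = 12 ≡ 5 (mod 7).
    Then x = 4 + 9·5 = 49, valid modulo lcm(9, 7) = 63: x ≡ 49 (mod 63).
  Combine with x ≡ 3 (mod 4): since gcd(63, 4) = 1, we get a unique residue mod 252.
    Write x = 49 + 63·t and substitute into x ≡ 3 (mod 4): 63·t ≡ 3 − 49 = -46 (mod 4).
    Reduce coefficients mod 4: 3·t ≡ 2 (mod 4).
    The inverse of 3 mod 4 is 3 (since 3·3 = 9 = 2·4 + 1), so t ≡ 3·2 = 6 ≡ 2 (mod 4).
    Then x = 49 + 63·2 = 175, valid modulo lcm(63, 4) = 252: x ≡ 175 (mod 252).
Verify: 175 mod 9 = 4 ✓, 175 mod 7 = 0 ✓, 175 mod 4 = 3 ✓.

x ≡ 175 (mod 252).


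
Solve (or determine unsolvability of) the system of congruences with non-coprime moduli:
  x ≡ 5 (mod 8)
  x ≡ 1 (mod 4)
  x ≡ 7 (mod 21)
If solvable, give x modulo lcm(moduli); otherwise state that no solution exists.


Moduli 8, 4, 21 are not pairwise coprime, so CRT works modulo lcm(m_i) when all pairwise compatibility conditions hold.
Pairwise compatibility: gcd(m_i, m_j) must divide a_i - a_j for every pair.
Merge one congruence at a time:
  Start: x ≡ 5 (mod 8).
  Combine with x ≡ 1 (mod 4): gcd(8, 4) = 4; 1 - 5 = -4, which IS divisible by 4, so compatible.
    Write x = 5 + 8·t and substitute into x ≡ 1 (mod 4): 8·t ≡ 1 − 5 = -4 (mod 4).
    Divide the congruence (and modulus) by g = 4: 2·t ≡ -1 (mod 1).
    Modulo 1 every t works; take t = 0.
    Then x = 5 + 8·0 = 5, valid modulo lcm(8, 4) = 8: x ≡ 5 (mod 8).
  Combine with x ≡ 7 (mod 21): gcd(8, 21) = 1; 7 - 5 = 2, which IS divisible by 1, so compatible.
    Write x = 5 + 8·t and substitute into x ≡ 7 (mod 21): 8·t ≡ 7 − 5 = 2 (mod 21).
    The inverse of 8 mod 21 is 8 (since 8·8 = 64 = 3·21 + 1), so t ≡ 8·2 = 16 ≡ 16 (mod 21).
    Then x = 5 + 8·16 = 133, valid modulo lcm(8, 21) = 168: x ≡ 133 (mod 168).
Verify: 133 mod 8 = 5, 133 mod 4 = 1, 133 mod 21 = 7.

x ≡ 133 (mod 168).


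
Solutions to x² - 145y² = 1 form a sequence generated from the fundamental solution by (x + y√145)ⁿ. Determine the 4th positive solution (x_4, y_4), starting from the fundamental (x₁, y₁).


Step 1: Find the fundamental solution (x₁, y₁) of x² - 145y² = 1.
  Expand √145 as a continued fraction. a₀ = ⌊√145⌋ = 12; iterate m_{k+1} = d_k·a_k − m_k, d_{k+1} = (145 − m_{k+1}²)/d_k, a_{k+1} = ⌊(a₀ + m_{k+1})/d_{k+1}⌋ (starting m₀ = 0, d₀ = 1), with convergents p_k = a_k·p_{k-1} + p_{k-2}, q_k = a_k·q_{k-1} + q_{k-2} (p₋₁ = 1, q₋₁ = 0):
  k = 0: a₀ = 12; p₀/q₀ = 12/1; p₀² − 145·q₀² = 144 − 145 = -1.
  k = 1: m = 12, d = 1, a = ⌊(12 + 12)/1⌋ = 24; p/q = (24·12 + 1)/(24·1 + 0) = 289/24; p² − 145·q² = 83521 − 83520 = 1.
  The first convergent with p² − 145·q² = 1 gives the fundamental solution (x₁, y₁) = (289, 24).
Step 2: Apply the recurrence (x_{n+1}, y_{n+1}) = (x₁x_n + 145y₁y_n, x₁y_n + y₁x_n) repeatedly.
  From (x_1, y_1) = (289, 24): x_2 = 289·289 + 145·24·24 = 167041; y_2 = 289·24 + 24·289 = 13872.
  From (x_2, y_2) = (167041, 13872): x_3 = 289·167041 + 145·24·13872 = 96549409; y_3 = 289·13872 + 24·167041 = 8017992.
  From (x_3, y_3) = (96549409, 8017992): x_4 = 289·96549409 + 145·24·8017992 = 55805391361; y_4 = 289·8017992 + 24·96549409 = 4634385504.
Step 3: Verify x_4² - 145·y_4² = 3114241704954373432321 - 3114241704954373432320 = 1 (should be 1). ✓

(x_1, y_1) = (289, 24); (x_4, y_4) = (55805391361, 4634385504).


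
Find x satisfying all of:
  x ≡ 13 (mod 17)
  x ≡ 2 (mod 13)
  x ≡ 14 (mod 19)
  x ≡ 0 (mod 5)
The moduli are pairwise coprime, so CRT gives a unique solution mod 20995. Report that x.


Product of moduli M = 17 · 13 · 19 · 5 = 20995.
Merge one congruence at a time:
  Start: x ≡ 13 (mod 17).
  Combine with x ≡ 2 (mod 13); new modulus lcm = 221.
    Write x = 13 + 17·t and substitute into x ≡ 2 (mod 13): 17·t ≡ 2 − 13 = -11 (mod 13).
    Reduce coefficients mod 13: 4·t ≡ 2 (mod 13).
    The inverse of 4 mod 13 is 10 (since 4·10 = 40 = 3·13 + 1), so t ≡ 10·2 = 20 ≡ 7 (mod 13).
    Then x = 13 + 17·7 = 132, valid modulo lcm(17, 13) = 221: x ≡ 132 (mod 221).
  Combine with x ≡ 14 (mod 19); new modulus lcm = 4199.
    Write x = 132 + 221·t and substitute into x ≡ 14 (mod 19): 221·t ≡ 14 − 132 = -118 (mod 19).
    Reduce coefficients mod 19: 12·t ≡ 15 (mod 19).
    The inverse of 12 mod 19 is 8 (since 12·8 = 96 = 5·19 + 1), so t ≡ 8·15 = 120 ≡ 6 (mod 19).
    Then x = 132 + 221·6 = 1458, valid modulo lcm(221, 19) = 4199: x ≡ 1458 (mod 4199).
  Combine with x ≡ 0 (mod 5); new modulus lcm = 20995.
    Write x = 1458 + 4199·t and substitute into x ≡ 0 (mod 5): 4199·t ≡ 0 − 1458 = -1458 (mod 5).
    Reduce coefficients mod 5: 4·t ≡ 2 (mod 5).
    The inverse of 4 mod 5 is 4 (since 4·4 = 16 = 3·5 + 1), so t ≡ 4·2 = 8 ≡ 3 (mod 5).
    Then x = 1458 + 4199·3 = 14055, valid modulo lcm(4199, 5) = 20995: x ≡ 14055 (mod 20995).
Verify against each original: 14055 mod 17 = 13, 14055 mod 13 = 2, 14055 mod 19 = 14, 14055 mod 5 = 0.

x ≡ 14055 (mod 20995).


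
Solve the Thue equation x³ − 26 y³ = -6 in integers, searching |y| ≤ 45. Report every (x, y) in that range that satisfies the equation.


The equation is x³ - 26y³ = -6. For fixed y, x³ = 26·y³ − 6, so a solution requires the RHS to be a perfect cube.
Strategy: iterate y from -45 to 45, compute RHS = 26·y³ − 6, and check whether it is a (positive or negative) perfect cube.
Check small values of y:
  y = 0: RHS = -6 is not a perfect cube.
  y = 1: RHS = 20 is not a perfect cube.
  y = -1: RHS = -32 is not a perfect cube.
  y = 2: RHS = 202 is not a perfect cube.
  y = -2: RHS = -214 is not a perfect cube.
  y = 3: RHS = 696 is not a perfect cube.
  y = -3: RHS = -708 is not a perfect cube.
Continuing the search up to |y| = 45 finds no solutions either.
No (x, y) in the scanned range satisfies the equation.

No integer solutions with |y| ≤ 45.


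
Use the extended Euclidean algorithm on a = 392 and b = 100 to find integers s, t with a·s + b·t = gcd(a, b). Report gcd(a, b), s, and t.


Euclidean algorithm on (392, 100) — divide until remainder is 0:
  392 = 3 · 100 + 92
  100 = 1 · 92 + 8
  92 = 11 · 8 + 4
  8 = 2 · 4 + 0
gcd(392, 100) = 4.
Track Bezout coefficients alongside the remainders: start with r₀ = 392 = a·1 + b·0 (s = 1, t = 0) and r₁ = 100 = a·0 + b·1 (s = 0, t = 1); each new remainder r_{k+1} = r_{k-1} − q_k·r_k inherits s_{k+1} = s_{k-1} − q_k·s_k, t_{k+1} = t_{k-1} − q_k·t_k, so r_k = a·s_k + b·t_k at every step:
  q = 3: r = 92, s = 1 − 3·0 = 1, t = 0 − 3·1 = -3  (check: 392·1 + 100·(-3) = 92)
  q = 1: r = 8, s = 0 − 1·1 = -1, t = 1 − 1·(-3) = 4  (check: 392·(-1) + 100·4 = 8)
  q = 11: r = 4, s = 1 − 11·(-1) = 12, t = -3 − 11·4 = -47  (check: 392·12 + 100·(-47) = 4)
The row with r = 4 (the gcd) gives the Bezout coefficients s = 12, t = -47.
Result: 392 · (12) + 100 · (-47) = 4.

gcd(392, 100) = 4; s = 12, t = -47 (check: 392·12 + 100·(-47) = 4).


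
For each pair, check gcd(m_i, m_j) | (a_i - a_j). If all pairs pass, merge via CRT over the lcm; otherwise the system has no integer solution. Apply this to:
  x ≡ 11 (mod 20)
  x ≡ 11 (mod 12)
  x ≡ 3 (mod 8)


Moduli 20, 12, 8 are not pairwise coprime, so CRT works modulo lcm(m_i) when all pairwise compatibility conditions hold.
Pairwise compatibility: gcd(m_i, m_j) must divide a_i - a_j for every pair.
Merge one congruence at a time:
  Start: x ≡ 11 (mod 20).
  Combine with x ≡ 11 (mod 12): gcd(20, 12) = 4; 11 - 11 = 0, which IS divisible by 4, so compatible.
    Write x = 11 + 20·t and substitute into x ≡ 11 (mod 12): 20·t ≡ 11 − 11 = 0 (mod 12).
    Divide the congruence (and modulus) by g = 4: 5·t ≡ 0 (mod 3).
    Reduce coefficients mod 3: 2·t ≡ 0 (mod 3).
    The inverse of 2 mod 3 is 2 (since 2·2 = 4 = 1·3 + 1), so t ≡ 2·0 = 0 ≡ 0 (mod 3).
    Then x = 11 + 20·0 = 11, valid modulo lcm(20, 12) = 60: x ≡ 11 (mod 60).
  Combine with x ≡ 3 (mod 8): gcd(60, 8) = 4; 3 - 11 = -8, which IS divisible by 4, so compatible.
    Write x = 11 + 60·t and substitute into x ≡ 3 (mod 8): 60·t ≡ 3 − 11 = -8 (mod 8).
    Divide the congruence (and modulus) by g = 4: 15·t ≡ -2 (mod 2).
    Reduce coefficients mod 2: 1·t ≡ 0 (mod 2).
    So t ≡ 0 (mod 2).
    Then x = 11 + 60·0 = 11, valid modulo lcm(60, 8) = 120: x ≡ 11 (mod 120).
Verify: 11 mod 20 = 11, 11 mod 12 = 11, 11 mod 8 = 3.

x ≡ 11 (mod 120).


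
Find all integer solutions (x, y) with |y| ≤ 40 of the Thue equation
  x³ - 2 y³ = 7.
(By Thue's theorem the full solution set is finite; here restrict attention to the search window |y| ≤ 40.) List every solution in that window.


The equation is x³ - 2y³ = 7. For fixed y, x³ = 2·y³ + 7, so a solution requires the RHS to be a perfect cube.
Strategy: iterate y from -40 to 40, compute RHS = 2·y³ + 7, and check whether it is a (positive or negative) perfect cube.
Check small values of y:
  y = 0: RHS = 7 is not a perfect cube.
  y = 1: RHS = 9 is not a perfect cube.
  y = -1: RHS = 5 is not a perfect cube.
  y = 2: RHS = 23 is not a perfect cube.
  y = -2: RHS = -9 is not a perfect cube.
  y = 3: RHS = 61 is not a perfect cube.
  y = -3: RHS = -47 is not a perfect cube.
Continuing the search up to |y| = 40 finds no solutions either.
No (x, y) in the scanned range satisfies the equation.

No integer solutions with |y| ≤ 40.


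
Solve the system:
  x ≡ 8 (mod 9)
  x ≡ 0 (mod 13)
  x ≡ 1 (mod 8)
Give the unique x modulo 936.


Moduli 9, 13, 8 are pairwise coprime; by CRT there is a unique solution modulo M = 9 · 13 · 8 = 936.
Solve pairwise, accumulating the modulus:
  Start with x ≡ 8 (mod 9).
  Combine with x ≡ 0 (mod 13): since gcd(9, 13) = 1, we get a unique residue mod 117.
    Write x = 8 + 9·t and substitute into x ≡ 0 (mod 13): 9·t ≡ 0 − 8 = -8 (mod 13).
    Reduce coefficients mod 13: 9·t ≡ 5 (mod 13).
    The inverse of 9 mod 13 is 3 (since 9·3 = 27 = 2·13 + 1), so t ≡ 3·5 = 15 ≡ 2 (mod 13).
    Then x = 8 + 9·2 = 26, valid modulo lcm(9, 13) = 117: x ≡ 26 (mod 117).
  Combine with x ≡ 1 (mod 8): since gcd(117, 8) = 1, we get a unique residue mod 936.
    Write x = 26 + 117·t and substitute into x ≡ 1 (mod 8): 117·t ≡ 1 − 26 = -25 (mod 8).
    Reduce coefficients mod 8: 5·t ≡ 7 (mod 8).
    The inverse of 5 mod 8 is 5 (since 5·5 = 25 = 3·8 + 1), so t ≡ 5·7 = 35 ≡ 3 (mod 8).
    Then x = 26 + 117·3 = 377, valid modulo lcm(117, 8) = 936: x ≡ 377 (mod 936).
Verify: 377 mod 9 = 8 ✓, 377 mod 13 = 0 ✓, 377 mod 8 = 1 ✓.

x ≡ 377 (mod 936).


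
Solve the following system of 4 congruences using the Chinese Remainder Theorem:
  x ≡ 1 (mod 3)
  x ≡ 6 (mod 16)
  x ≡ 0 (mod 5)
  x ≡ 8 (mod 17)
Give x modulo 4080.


Product of moduli M = 3 · 16 · 5 · 17 = 4080.
Merge one congruence at a time:
  Start: x ≡ 1 (mod 3).
  Combine with x ≡ 6 (mod 16); new modulus lcm = 48.
    Write x = 1 + 3·t and substitute into x ≡ 6 (mod 16): 3·t ≡ 6 − 1 = 5 (mod 16).
    The inverse of 3 mod 16 is 11 (since 3·11 = 33 = 2·16 + 1), so t ≡ 11·5 = 55 ≡ 7 (mod 16).
    Then x = 1 + 3·7 = 22, valid modulo lcm(3, 16) = 48: x ≡ 22 (mod 48).
  Combine with x ≡ 0 (mod 5); new modulus lcm = 240.
    Write x = 22 + 48·t and substitute into x ≡ 0 (mod 5): 48·t ≡ 0 − 22 = -22 (mod 5).
    Reduce coefficients mod 5: 3·t ≡ 3 (mod 5).
    The inverse of 3 mod 5 is 2 (since 3·2 = 6 = 1·5 + 1), so t ≡ 2·3 = 6 ≡ 1 (mod 5).
    Then x = 22 + 48·1 = 70, valid modulo lcm(48, 5) = 240: x ≡ 70 (mod 240).
  Combine with x ≡ 8 (mod 17); new modulus lcm = 4080.
    Write x = 70 + 240·t and substitute into x ≡ 8 (mod 17): 240·t ≡ 8 − 70 = -62 (mod 17).
    Reduce coefficients mod 17: 2·t ≡ 6 (mod 17).
    The inverse of 2 mod 17 is 9 (since 2·9 = 18 = 1·17 + 1), so t ≡ 9·6 = 54 ≡ 3 (mod 17).
    Then x = 70 + 240·3 = 790, valid modulo lcm(240, 17) = 4080: x ≡ 790 (mod 4080).
Verify against each original: 790 mod 3 = 1, 790 mod 16 = 6, 790 mod 5 = 0, 790 mod 17 = 8.

x ≡ 790 (mod 4080).


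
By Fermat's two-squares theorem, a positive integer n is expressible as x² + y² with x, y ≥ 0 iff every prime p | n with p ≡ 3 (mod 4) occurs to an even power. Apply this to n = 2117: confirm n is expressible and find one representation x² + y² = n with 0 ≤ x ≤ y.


Step 1: Factor n = 2117 = 29 · 73.
Step 2: Check the mod-4 condition on each prime factor: 29 ≡ 1 (mod 4), exponent 1; 73 ≡ 1 (mod 4), exponent 1.
All primes ≡ 3 (mod 4) appear to even exponent (or don't appear), so by the two-squares theorem n IS expressible as a sum of two squares.
Step 3: Build a representation. Here n = 29 · 73 is a product of primes ≡ 1 (mod 4). Each prime p ≡ 1 (mod 4) is itself a sum of two squares; find a² by testing p − a² for a perfect square:
  29: 29 − 1² = 28, 29 − 2² = 25 = 5² ⇒ 29 = 2² + 5².
  73: 73 − 1² = 72, 73 − 2² = 69, 73 − 3² = 64 = 8² ⇒ 73 = 3² + 8².
  Combine using the Brahmagupta–Fibonacci identity (a² + b²)(c² + d²) = (ac − bd)² + (ad + bc)² = (ac + bd)² + (ad − bc)²:
  29 · 73 = 2117: from (2² + 5²)(3² + 8²), take (2·3 − 5·8, 2·8 + 5·3) = (6 − 40, 16 + 15) = (-34, 31); dropping signs (only squares matter) gives (34, 31); check 34² + 31² = 1156 + 961 = 2117 ✓.
Step 4: Order so x ≤ y and verify: 31² + 34² = 961 + 1156 = 2117 = n. ✓

n = 2117 = 31² + 34² (one valid representation with x ≤ y).


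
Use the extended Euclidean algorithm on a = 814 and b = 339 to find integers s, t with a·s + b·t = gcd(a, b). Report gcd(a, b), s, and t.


Euclidean algorithm on (814, 339) — divide until remainder is 0:
  814 = 2 · 339 + 136
  339 = 2 · 136 + 67
  136 = 2 · 67 + 2
  67 = 33 · 2 + 1
  2 = 2 · 1 + 0
gcd(814, 339) = 1.
Track Bezout coefficients alongside the remainders: start with r₀ = 814 = a·1 + b·0 (s = 1, t = 0) and r₁ = 339 = a·0 + b·1 (s = 0, t = 1); each new remainder r_{k+1} = r_{k-1} − q_k·r_k inherits s_{k+1} = s_{k-1} − q_k·s_k, t_{k+1} = t_{k-1} − q_k·t_k, so r_k = a·s_k + b·t_k at every step:
  q = 2: r = 136, s = 1 − 2·0 = 1, t = 0 − 2·1 = -2  (check: 814·1 + 339·(-2) = 136)
  q = 2: r = 67, s = 0 − 2·1 = -2, t = 1 − 2·(-2) = 5  (check: 814·(-2) + 339·5 = 67)
  q = 2: r = 2, s = 1 − 2·(-2) = 5, t = -2 − 2·5 = -12  (check: 814·5 + 339·(-12) = 2)
  q = 33: r = 1, s = -2 − 33·5 = -167, t = 5 − 33·(-12) = 401  (check: 814·(-167) + 339·401 = 1)
The row with r = 1 (the gcd) gives the Bezout coefficients s = -167, t = 401.
Result: 814 · (-167) + 339 · (401) = 1.

gcd(814, 339) = 1; s = -167, t = 401 (check: 814·(-167) + 339·401 = 1).


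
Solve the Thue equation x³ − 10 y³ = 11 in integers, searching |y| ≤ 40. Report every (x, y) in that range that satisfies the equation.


The equation is x³ - 10y³ = 11. For fixed y, x³ = 10·y³ + 11, so a solution requires the RHS to be a perfect cube.
Strategy: iterate y from -40 to 40, compute RHS = 10·y³ + 11, and check whether it is a (positive or negative) perfect cube.
Check small values of y:
  y = 0: RHS = 11 is not a perfect cube.
  y = 1: RHS = 21 is not a perfect cube.
  y = -1: RHS = 1 = (1)³ ⇒ x = 1 works.
  y = 2: RHS = 91 is not a perfect cube.
  y = -2: RHS = -69 is not a perfect cube.
  y = 3: RHS = 281 is not a perfect cube.
  y = -3: RHS = -259 is not a perfect cube.
Continuing the search up to |y| = 40 finds no further solutions beyond those listed.
Collected solutions: (1, -1).

Solutions (with |y| ≤ 40): (1, -1).


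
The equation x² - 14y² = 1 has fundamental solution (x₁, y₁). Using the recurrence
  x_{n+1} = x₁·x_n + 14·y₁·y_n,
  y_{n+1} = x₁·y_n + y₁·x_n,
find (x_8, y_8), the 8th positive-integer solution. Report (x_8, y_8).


Step 1: Find the fundamental solution (x₁, y₁) of x² - 14y² = 1.
  Expand √14 as a continued fraction. a₀ = ⌊√14⌋ = 3; iterate m_{k+1} = d_k·a_k − m_k, d_{k+1} = (14 − m_{k+1}²)/d_k, a_{k+1} = ⌊(a₀ + m_{k+1})/d_{k+1}⌋ (starting m₀ = 0, d₀ = 1), with convergents p_k = a_k·p_{k-1} + p_{k-2}, q_k = a_k·q_{k-1} + q_{k-2} (p₋₁ = 1, q₋₁ = 0):
  k = 0: a₀ = 3; p₀/q₀ = 3/1; p₀² − 14·q₀² = 9 − 14 = -5.
  k = 1: m = 3, d = 5, a = ⌊(3 + 3)/5⌋ = 1; p/q = (1·3 + 1)/(1·1 + 0) = 4/1; p² − 14·q² = 16 − 14 = 2.
  k = 2: m = 2, d = 2, a = ⌊(3 + 2)/2⌋ = 2; p/q = (2·4 + 3)/(2·1 + 1) = 11/3; p² − 14·q² = 121 − 126 = -5.
  k = 3: m = 2, d = 5, a = ⌊(3 + 2)/5⌋ = 1; p/q = (1·11 + 4)/(1·3 + 1) = 15/4; p² − 14·q² = 225 − 224 = 1.
  The first convergent with p² − 14·q² = 1 gives the fundamental solution (x₁, y₁) = (15, 4).
Step 2: Apply the recurrence (x_{n+1}, y_{n+1}) = (x₁x_n + 14y₁y_n, x₁y_n + y₁x_n) repeatedly.
  From (x_1, y_1) = (15, 4): x_2 = 15·15 + 14·4·4 = 449; y_2 = 15·4 + 4·15 = 120.
  From (x_2, y_2) = (449, 120): x_3 = 15·449 + 14·4·120 = 13455; y_3 = 15·120 + 4·449 = 3596.
  From (x_3, y_3) = (13455, 3596): x_4 = 15·13455 + 14·4·3596 = 403201; y_4 = 15·3596 + 4·13455 = 107760.
  From (x_4, y_4) = (403201, 107760): x_5 = 15·403201 + 14·4·107760 = 12082575; y_5 = 15·107760 + 4·403201 = 3229204.
  From (x_5, y_5) = (12082575, 3229204): x_6 = 15·12082575 + 14·4·3229204 = 362074049; y_6 = 15·3229204 + 4·12082575 = 96768360.
  From (x_6, y_6) = (362074049, 96768360): x_7 = 15·362074049 + 14·4·96768360 = 10850138895; y_7 = 15·96768360 + 4·362074049 = 2899821596.
  From (x_7, y_7) = (10850138895, 2899821596): x_8 = 15·10850138895 + 14·4·2899821596 = 325142092801; y_8 = 15·2899821596 + 4·10850138895 = 86897879520.
Step 3: Verify x_8² - 14·y_8² = 105717380511014096025601 - 105717380511014096025600 = 1 (should be 1). ✓

(x_1, y_1) = (15, 4); (x_8, y_8) = (325142092801, 86897879520).


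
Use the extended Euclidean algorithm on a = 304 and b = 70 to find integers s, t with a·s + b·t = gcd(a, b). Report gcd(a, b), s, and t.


Euclidean algorithm on (304, 70) — divide until remainder is 0:
  304 = 4 · 70 + 24
  70 = 2 · 24 + 22
  24 = 1 · 22 + 2
  22 = 11 · 2 + 0
gcd(304, 70) = 2.
Track Bezout coefficients alongside the remainders: start with r₀ = 304 = a·1 + b·0 (s = 1, t = 0) and r₁ = 70 = a·0 + b·1 (s = 0, t = 1); each new remainder r_{k+1} = r_{k-1} − q_k·r_k inherits s_{k+1} = s_{k-1} − q_k·s_k, t_{k+1} = t_{k-1} − q_k·t_k, so r_k = a·s_k + b·t_k at every step:
  q = 4: r = 24, s = 1 − 4·0 = 1, t = 0 − 4·1 = -4  (check: 304·1 + 70·(-4) = 24)
  q = 2: r = 22, s = 0 − 2·1 = -2, t = 1 − 2·(-4) = 9  (check: 304·(-2) + 70·9 = 22)
  q = 1: r = 2, s = 1 − 1·(-2) = 3, t = -4 − 1·9 = -13  (check: 304·3 + 70·(-13) = 2)
The row with r = 2 (the gcd) gives the Bezout coefficients s = 3, t = -13.
Result: 304 · (3) + 70 · (-13) = 2.

gcd(304, 70) = 2; s = 3, t = -13 (check: 304·3 + 70·(-13) = 2).


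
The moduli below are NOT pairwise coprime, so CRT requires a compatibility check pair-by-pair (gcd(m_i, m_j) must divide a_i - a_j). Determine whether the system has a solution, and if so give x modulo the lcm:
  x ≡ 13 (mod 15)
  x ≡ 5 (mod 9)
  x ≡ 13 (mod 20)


Moduli 15, 9, 20 are not pairwise coprime, so CRT works modulo lcm(m_i) when all pairwise compatibility conditions hold.
Pairwise compatibility: gcd(m_i, m_j) must divide a_i - a_j for every pair.
Merge one congruence at a time:
  Start: x ≡ 13 (mod 15).
  Combine with x ≡ 5 (mod 9): gcd(15, 9) = 3, and 5 - 13 = -8 is NOT divisible by 3.
    ⇒ system is inconsistent (no integer solution).

No solution (the system is inconsistent).


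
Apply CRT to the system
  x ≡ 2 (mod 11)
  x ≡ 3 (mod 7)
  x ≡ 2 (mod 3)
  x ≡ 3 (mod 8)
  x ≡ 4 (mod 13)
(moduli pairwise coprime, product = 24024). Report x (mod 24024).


Product of moduli M = 11 · 7 · 3 · 8 · 13 = 24024.
Merge one congruence at a time:
  Start: x ≡ 2 (mod 11).
  Combine with x ≡ 3 (mod 7); new modulus lcm = 77.
    Write x = 2 + 11·t and substitute into x ≡ 3 (mod 7): 11·t ≡ 3 − 2 = 1 (mod 7).
    Reduce coefficients mod 7: 4·t ≡ 1 (mod 7).
    The inverse of 4 mod 7 is 2 (since 4·2 = 8 = 1·7 + 1), so t ≡ 2·1 = 2 ≡ 2 (mod 7).
    Then x = 2 + 11·2 = 24, valid modulo lcm(11, 7) = 77: x ≡ 24 (mod 77).
  Combine with x ≡ 2 (mod 3); new modulus lcm = 231.
    Write x = 24 + 77·t and substitute into x ≡ 2 (mod 3): 77·t ≡ 2 − 24 = -22 (mod 3).
    Reduce coefficients mod 3: 2·t ≡ 2 (mod 3).
    The inverse of 2 mod 3 is 2 (since 2·2 = 4 = 1·3 + 1), so t ≡ 2·2 = 4 ≡ 1 (mod 3).
    Then x = 24 + 77·1 = 101, valid modulo lcm(77, 3) = 231: x ≡ 101 (mod 231).
  Combine with x ≡ 3 (mod 8); new modulus lcm = 1848.
    Write x = 101 + 231·t and substitute into x ≡ 3 (mod 8): 231·t ≡ 3 − 101 = -98 (mod 8).
    Reduce coefficients mod 8: 7·t ≡ 6 (mod 8).
    The inverse of 7 mod 8 is 7 (since 7·7 = 49 = 6·8 + 1), so t ≡ 7·6 = 42 ≡ 2 (mod 8).
    Then x = 101 + 231·2 = 563, valid modulo lcm(231, 8) = 1848: x ≡ 563 (mod 1848).
  Combine with x ≡ 4 (mod 13); new modulus lcm = 24024.
    Write x = 563 + 1848·t and substitute into x ≡ 4 (mod 13): 1848·t ≡ 4 − 563 = -559 (mod 13).
    Reduce coefficients mod 13: 2·t ≡ 0 (mod 13).
    The inverse of 2 mod 13 is 7 (since 2·7 = 14 = 1·13 + 1), so t ≡ 7·0 = 0 ≡ 0 (mod 13).
    Then x = 563 + 1848·0 = 563, valid modulo lcm(1848, 13) = 24024: x ≡ 563 (mod 24024).
Verify against each original: 563 mod 11 = 2, 563 mod 7 = 3, 563 mod 3 = 2, 563 mod 8 = 3, 563 mod 13 = 4.

x ≡ 563 (mod 24024).


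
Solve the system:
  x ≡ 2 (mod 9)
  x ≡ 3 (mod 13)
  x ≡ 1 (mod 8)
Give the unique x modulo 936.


Moduli 9, 13, 8 are pairwise coprime; by CRT there is a unique solution modulo M = 9 · 13 · 8 = 936.
Solve pairwise, accumulating the modulus:
  Start with x ≡ 2 (mod 9).
  Combine with x ≡ 3 (mod 13): since gcd(9, 13) = 1, we get a unique residue mod 117.
    Write x = 2 + 9·t and substitute into x ≡ 3 (mod 13): 9·t ≡ 3 − 2 = 1 (mod 13).
    The inverse of 9 mod 13 is 3 (since 9·3 = 27 = 2·13 + 1), so t ≡ 3·1 = 3 ≡ 3 (mod 13).
    Then x = 2 + 9·3 = 29, valid modulo lcm(9, 13) = 117: x ≡ 29 (mod 117).
  Combine with x ≡ 1 (mod 8): since gcd(117, 8) = 1, we get a unique residue mod 936.
    Write x = 29 + 117·t and substitute into x ≡ 1 (mod 8): 117·t ≡ 1 − 29 = -28 (mod 8).
    Reduce coefficients mod 8: 5·t ≡ 4 (mod 8).
    The inverse of 5 mod 8 is 5 (since 5·5 = 25 = 3·8 + 1), so t ≡ 5·4 = 20 ≡ 4 (mod 8).
    Then x = 29 + 117·4 = 497, valid modulo lcm(117, 8) = 936: x ≡ 497 (mod 936).
Verify: 497 mod 9 = 2 ✓, 497 mod 13 = 3 ✓, 497 mod 8 = 1 ✓.

x ≡ 497 (mod 936).


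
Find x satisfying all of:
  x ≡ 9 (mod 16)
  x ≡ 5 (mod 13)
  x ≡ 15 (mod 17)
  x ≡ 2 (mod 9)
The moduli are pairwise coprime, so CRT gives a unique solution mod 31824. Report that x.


Product of moduli M = 16 · 13 · 17 · 9 = 31824.
Merge one congruence at a time:
  Start: x ≡ 9 (mod 16).
  Combine with x ≡ 5 (mod 13); new modulus lcm = 208.
    Write x = 9 + 16·t and substitute into x ≡ 5 (mod 13): 16·t ≡ 5 − 9 = -4 (mod 13).
    Reduce coefficients mod 13: 3·t ≡ 9 (mod 13).
    The inverse of 3 mod 13 is 9 (since 3·9 = 27 = 2·13 + 1), so t ≡ 9·9 = 81 ≡ 3 (mod 13).
    Then x = 9 + 16·3 = 57, valid modulo lcm(16, 13) = 208: x ≡ 57 (mod 208).
  Combine with x ≡ 15 (mod 17); new modulus lcm = 3536.
    Write x = 57 + 208·t and substitute into x ≡ 15 (mod 17): 208·t ≡ 15 − 57 = -42 (mod 17).
    Reduce coefficients mod 17: 4·t ≡ 9 (mod 17).
    The inverse of 4 mod 17 is 13 (since 4·13 = 52 = 3·17 + 1), so t ≡ 13·9 = 117 ≡ 15 (mod 17).
    Then x = 57 + 208·15 = 3177, valid modulo lcm(208, 17) = 3536: x ≡ 3177 (mod 3536).
  Combine with x ≡ 2 (mod 9); new modulus lcm = 31824.
    Write x = 3177 + 3536·t and substitute into x ≡ 2 (mod 9): 3536·t ≡ 2 − 3177 = -3175 (mod 9).
    Reduce coefficients mod 9: 8·t ≡ 2 (mod 9).
    The inverse of 8 mod 9 is 8 (since 8·8 = 64 = 7·9 + 1), so t ≡ 8·2 = 16 ≡ 7 (mod 9).
    Then x = 3177 + 3536·7 = 27929, valid modulo lcm(3536, 9) = 31824: x ≡ 27929 (mod 31824).
Verify against each original: 27929 mod 16 = 9, 27929 mod 13 = 5, 27929 mod 17 = 15, 27929 mod 9 = 2.

x ≡ 27929 (mod 31824).


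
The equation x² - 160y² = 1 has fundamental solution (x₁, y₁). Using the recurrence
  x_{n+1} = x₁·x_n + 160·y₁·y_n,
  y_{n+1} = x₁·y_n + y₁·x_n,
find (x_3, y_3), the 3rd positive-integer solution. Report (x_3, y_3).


Step 1: Find the fundamental solution (x₁, y₁) of x² - 160y² = 1.
  Expand √160 as a continued fraction. a₀ = ⌊√160⌋ = 12; iterate m_{k+1} = d_k·a_k − m_k, d_{k+1} = (160 − m_{k+1}²)/d_k, a_{k+1} = ⌊(a₀ + m_{k+1})/d_{k+1}⌋ (starting m₀ = 0, d₀ = 1), with convergents p_k = a_k·p_{k-1} + p_{k-2}, q_k = a_k·q_{k-1} + q_{k-2} (p₋₁ = 1, q₋₁ = 0):
  k = 0: a₀ = 12; p₀/q₀ = 12/1; p₀² − 160·q₀² = 144 − 160 = -16.
  k = 1: m = 12, d = 16, a = ⌊(12 + 12)/16⌋ = 1; p/q = (1·12 + 1)/(1·1 + 0) = 13/1; p² − 160·q² = 169 − 160 = 9.
  k = 2: m = 4, d = 9, a = ⌊(12 + 4)/9⌋ = 1; p/q = (1·13 + 12)/(1·1 + 1) = 25/2; p² − 160·q² = 625 − 640 = -15.
  k = 3: m = 5, d = 15, a = ⌊(12 + 5)/15⌋ = 1; p/q = (1·25 + 13)/(1·2 + 1) = 38/3; p² − 160·q² = 1444 − 1440 = 4.
  k = 4: m = 10, d = 4, a = ⌊(12 + 10)/4⌋ = 5; p/q = (5·38 + 25)/(5·3 + 2) = 215/17; p² − 160·q² = 46225 − 46240 = -15.
  k = 5: m = 10, d = 15, a = ⌊(12 + 10)/15⌋ = 1; p/q = (1·215 + 38)/(1·17 + 3) = 253/20; p² − 160·q² = 64009 − 64000 = 9.
  k = 6: m = 5, d = 9, a = ⌊(12 + 5)/9⌋ = 1; p/q = (1·253 + 215)/(1·20 + 17) = 468/37; p² − 160·q² = 219024 − 219040 = -16.
  k = 7: m = 4, d = 16, a = ⌊(12 + 4)/16⌋ = 1; p/q = (1·468 + 253)/(1·37 + 20) = 721/57; p² − 160·q² = 519841 − 519840 = 1.
  The first convergent with p² − 160·q² = 1 gives the fundamental solution (x₁, y₁) = (721, 57).
Step 2: Apply the recurrence (x_{n+1}, y_{n+1}) = (x₁x_n + 160y₁y_n, x₁y_n + y₁x_n) repeatedly.
  From (x_1, y_1) = (721, 57): x_2 = 721·721 + 160·57·57 = 1039681; y_2 = 721·57 + 57·721 = 82194.
  From (x_2, y_2) = (1039681, 82194): x_3 = 721·1039681 + 160·57·82194 = 1499219281; y_3 = 721·82194 + 57·1039681 = 118523691.
Step 3: Verify x_3² - 160·y_3² = 2247658452522156961 - 2247658452522156960 = 1 (should be 1). ✓

(x_1, y_1) = (721, 57); (x_3, y_3) = (1499219281, 118523691).


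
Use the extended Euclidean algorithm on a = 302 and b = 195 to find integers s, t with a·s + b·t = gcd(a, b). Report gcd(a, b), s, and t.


Euclidean algorithm on (302, 195) — divide until remainder is 0:
  302 = 1 · 195 + 107
  195 = 1 · 107 + 88
  107 = 1 · 88 + 19
  88 = 4 · 19 + 12
  19 = 1 · 12 + 7
  12 = 1 · 7 + 5
  7 = 1 · 5 + 2
  5 = 2 · 2 + 1
  2 = 2 · 1 + 0
gcd(302, 195) = 1.
Track Bezout coefficients alongside the remainders: start with r₀ = 302 = a·1 + b·0 (s = 1, t = 0) and r₁ = 195 = a·0 + b·1 (s = 0, t = 1); each new remainder r_{k+1} = r_{k-1} − q_k·r_k inherits s_{k+1} = s_{k-1} − q_k·s_k, t_{k+1} = t_{k-1} − q_k·t_k, so r_k = a·s_k + b·t_k at every step:
  q = 1: r = 107, s = 1 − 1·0 = 1, t = 0 − 1·1 = -1  (check: 302·1 + 195·(-1) = 107)
  q = 1: r = 88, s = 0 − 1·1 = -1, t = 1 − 1·(-1) = 2  (check: 302·(-1) + 195·2 = 88)
  q = 1: r = 19, s = 1 − 1·(-1) = 2, t = -1 − 1·2 = -3  (check: 302·2 + 195·(-3) = 19)
  q = 4: r = 12, s = -1 − 4·2 = -9, t = 2 − 4·(-3) = 14  (check: 302·(-9) + 195·14 = 12)
  q = 1: r = 7, s = 2 − 1·(-9) = 11, t = -3 − 1·14 = -17  (check: 302·11 + 195·(-17) = 7)
  q = 1: r = 5, s = -9 − 1·11 = -20, t = 14 − 1·(-17) = 31  (check: 302·(-20) + 195·31 = 5)
  q = 1: r = 2, s = 11 − 1·(-20) = 31, t = -17 − 1·31 = -48  (check: 302·31 + 195·(-48) = 2)
  q = 2: r = 1, s = -20 − 2·31 = -82, t = 31 − 2·(-48) = 127  (check: 302·(-82) + 195·127 = 1)
The row with r = 1 (the gcd) gives the Bezout coefficients s = -82, t = 127.
Result: 302 · (-82) + 195 · (127) = 1.

gcd(302, 195) = 1; s = -82, t = 127 (check: 302·(-82) + 195·127 = 1).


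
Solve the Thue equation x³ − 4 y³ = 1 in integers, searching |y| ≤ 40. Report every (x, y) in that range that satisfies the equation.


The equation is x³ - 4y³ = 1. For fixed y, x³ = 4·y³ + 1, so a solution requires the RHS to be a perfect cube.
Strategy: iterate y from -40 to 40, compute RHS = 4·y³ + 1, and check whether it is a (positive or negative) perfect cube.
Check small values of y:
  y = 0: RHS = 1 = (1)³ ⇒ x = 1 works.
  y = 1: RHS = 5 is not a perfect cube.
  y = -1: RHS = -3 is not a perfect cube.
  y = 2: RHS = 33 is not a perfect cube.
  y = -2: RHS = -31 is not a perfect cube.
  y = 3: RHS = 109 is not a perfect cube.
  y = -3: RHS = -107 is not a perfect cube.
Continuing the search up to |y| = 40 finds no further solutions beyond those listed.
Collected solutions: (1, 0).

Solutions (with |y| ≤ 40): (1, 0).


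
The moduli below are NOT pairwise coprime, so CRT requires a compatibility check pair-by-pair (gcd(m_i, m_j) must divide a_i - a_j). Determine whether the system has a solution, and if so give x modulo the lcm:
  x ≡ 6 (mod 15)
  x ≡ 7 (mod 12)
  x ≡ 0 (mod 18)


Moduli 15, 12, 18 are not pairwise coprime, so CRT works modulo lcm(m_i) when all pairwise compatibility conditions hold.
Pairwise compatibility: gcd(m_i, m_j) must divide a_i - a_j for every pair.
Merge one congruence at a time:
  Start: x ≡ 6 (mod 15).
  Combine with x ≡ 7 (mod 12): gcd(15, 12) = 3, and 7 - 6 = 1 is NOT divisible by 3.
    ⇒ system is inconsistent (no integer solution).

No solution (the system is inconsistent).


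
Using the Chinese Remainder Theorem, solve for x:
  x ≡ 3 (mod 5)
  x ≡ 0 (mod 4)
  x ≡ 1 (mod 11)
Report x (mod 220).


Moduli 5, 4, 11 are pairwise coprime; by CRT there is a unique solution modulo M = 5 · 4 · 11 = 220.
Solve pairwise, accumulating the modulus:
  Start with x ≡ 3 (mod 5).
  Combine with x ≡ 0 (mod 4): since gcd(5, 4) = 1, we get a unique residue mod 20.
    Write x = 3 + 5·t and substitute into x ≡ 0 (mod 4): 5·t ≡ 0 − 3 = -3 (mod 4).
    Reduce coefficients mod 4: 1·t ≡ 1 (mod 4).
    So t ≡ 1 (mod 4).
    Then x = 3 + 5·1 = 8, valid modulo lcm(5, 4) = 20: x ≡ 8 (mod 20).
  Combine with x ≡ 1 (mod 11): since gcd(20, 11) = 1, we get a unique residue mod 220.
    Write x = 8 + 20·t and substitute into x ≡ 1 (mod 11): 20·t ≡ 1 − 8 = -7 (mod 11).
    Reduce coefficients mod 11: 9·t ≡ 4 (mod 11).
    The inverse of 9 mod 11 is 5 (since 9·5 = 45 = 4·11 + 1), so t ≡ 5·4 = 20 ≡ 9 (mod 11).
    Then x = 8 + 20·9 = 188, valid modulo lcm(20, 11) = 220: x ≡ 188 (mod 220).
Verify: 188 mod 5 = 3 ✓, 188 mod 4 = 0 ✓, 188 mod 11 = 1 ✓.

x ≡ 188 (mod 220).


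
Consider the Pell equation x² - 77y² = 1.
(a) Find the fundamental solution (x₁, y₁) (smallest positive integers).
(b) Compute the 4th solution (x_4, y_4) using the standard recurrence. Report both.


Step 1: Find the fundamental solution (x₁, y₁) of x² - 77y² = 1.
  Expand √77 as a continued fraction. a₀ = ⌊√77⌋ = 8; iterate m_{k+1} = d_k·a_k − m_k, d_{k+1} = (77 − m_{k+1}²)/d_k, a_{k+1} = ⌊(a₀ + m_{k+1})/d_{k+1}⌋ (starting m₀ = 0, d₀ = 1), with convergents p_k = a_k·p_{k-1} + p_{k-2}, q_k = a_k·q_{k-1} + q_{k-2} (p₋₁ = 1, q₋₁ = 0):
  k = 0: a₀ = 8; p₀/q₀ = 8/1; p₀² − 77·q₀² = 64 − 77 = -13.
  k = 1: m = 8, d = 13, a = ⌊(8 + 8)/13⌋ = 1; p/q = (1·8 + 1)/(1·1 + 0) = 9/1; p² − 77·q² = 81 − 77 = 4.
  k = 2: m = 5, d = 4, a = ⌊(8 + 5)/4⌋ = 3; p/q = (3·9 + 8)/(3·1 + 1) = 35/4; p² − 77·q² = 1225 − 1232 = -7.
  k = 3: m = 7, d = 7, a = ⌊(8 + 7)/7⌋ = 2; p/q = (2·35 + 9)/(2·4 + 1) = 79/9; p² − 77·q² = 6241 − 6237 = 4.
  k = 4: m = 7, d = 4, a = ⌊(8 + 7)/4⌋ = 3; p/q = (3·79 + 35)/(3·9 + 4) = 272/31; p² − 77·q² = 73984 − 73997 = -13.
  k = 5: m = 5, d = 13, a = ⌊(8 + 5)/13⌋ = 1; p/q = (1·272 + 79)/(1·31 + 9) = 351/40; p² − 77·q² = 123201 − 123200 = 1.
  The first convergent with p² − 77·q² = 1 gives the fundamental solution (x₁, y₁) = (351, 40).
Step 2: Apply the recurrence (x_{n+1}, y_{n+1}) = (x₁x_n + 77y₁y_n, x₁y_n + y₁x_n) repeatedly.
  From (x_1, y_1) = (351, 40): x_2 = 351·351 + 77·40·40 = 246401; y_2 = 351·40 + 40·351 = 28080.
  From (x_2, y_2) = (246401, 28080): x_3 = 351·246401 + 77·40·28080 = 172973151; y_3 = 351·28080 + 40·246401 = 19712120.
  From (x_3, y_3) = (172973151, 19712120): x_4 = 351·172973151 + 77·40·19712120 = 121426905601; y_4 = 351·19712120 + 40·172973151 = 13837880160.
Step 3: Verify x_4² - 77·y_4² = 14744493403834165171201 - 14744493403834165171200 = 1 (should be 1). ✓

(x_1, y_1) = (351, 40); (x_4, y_4) = (121426905601, 13837880160).


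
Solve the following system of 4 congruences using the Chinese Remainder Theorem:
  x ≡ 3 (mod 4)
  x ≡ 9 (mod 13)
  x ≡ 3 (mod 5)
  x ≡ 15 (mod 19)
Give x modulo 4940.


Product of moduli M = 4 · 13 · 5 · 19 = 4940.
Merge one congruence at a time:
  Start: x ≡ 3 (mod 4).
  Combine with x ≡ 9 (mod 13); new modulus lcm = 52.
    Write x = 3 + 4·t and substitute into x ≡ 9 (mod 13): 4·t ≡ 9 − 3 = 6 (mod 13).
    The inverse of 4 mod 13 is 10 (since 4·10 = 40 = 3·13 + 1), so t ≡ 10·6 = 60 ≡ 8 (mod 13).
    Then x = 3 + 4·8 = 35, valid modulo lcm(4, 13) = 52: x ≡ 35 (mod 52).
  Combine with x ≡ 3 (mod 5); new modulus lcm = 260.
    Write x = 35 + 52·t and substitute into x ≡ 3 (mod 5): 52·t ≡ 3 − 35 = -32 (mod 5).
    Reduce coefficients mod 5: 2·t ≡ 3 (mod 5).
    The inverse of 2 mod 5 is 3 (since 2·3 = 6 = 1·5 + 1), so t ≡ 3·3 = 9 ≡ 4 (mod 5).
    Then x = 35 + 52·4 = 243, valid modulo lcm(52, 5) = 260: x ≡ 243 (mod 260).
  Combine with x ≡ 15 (mod 19); new modulus lcm = 4940.
    Write x = 243 + 260·t and substitute into x ≡ 15 (mod 19): 260·t ≡ 15 − 243 = -228 (mod 19).
    Reduce coefficients mod 19: 13·t ≡ 0 (mod 19).
    The inverse of 13 mod 19 is 3 (since 13·3 = 39 = 2·19 + 1), so t ≡ 3·0 = 0 ≡ 0 (mod 19).
    Then x = 243 + 260·0 = 243, valid modulo lcm(260, 19) = 4940: x ≡ 243 (mod 4940).
Verify against each original: 243 mod 4 = 3, 243 mod 13 = 9, 243 mod 5 = 3, 243 mod 19 = 15.

x ≡ 243 (mod 4940).


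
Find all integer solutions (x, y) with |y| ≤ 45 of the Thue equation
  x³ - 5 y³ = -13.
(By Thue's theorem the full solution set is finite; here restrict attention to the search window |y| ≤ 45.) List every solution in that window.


The equation is x³ - 5y³ = -13. For fixed y, x³ = 5·y³ − 13, so a solution requires the RHS to be a perfect cube.
Strategy: iterate y from -45 to 45, compute RHS = 5·y³ − 13, and check whether it is a (positive or negative) perfect cube.
Check small values of y:
  y = 0: RHS = -13 is not a perfect cube.
  y = 1: RHS = -8 = (-2)³ ⇒ x = -2 works.
  y = -1: RHS = -18 is not a perfect cube.
  y = 2: RHS = 27 = (3)³ ⇒ x = 3 works.
  y = -2: RHS = -53 is not a perfect cube.
  y = 3: RHS = 122 is not a perfect cube.
  y = -3: RHS = -148 is not a perfect cube.
Continuing, at y = -7: RHS = -1728 = (-12)³ ⇒ x = -12 works.
Searching the remaining y in |y| ≤ 45 finds no further solutions.
Collected solutions: (-2, 1), (3, 2), (-12, -7).

Solutions (with |y| ≤ 45): (-2, 1), (3, 2), (-12, -7).
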